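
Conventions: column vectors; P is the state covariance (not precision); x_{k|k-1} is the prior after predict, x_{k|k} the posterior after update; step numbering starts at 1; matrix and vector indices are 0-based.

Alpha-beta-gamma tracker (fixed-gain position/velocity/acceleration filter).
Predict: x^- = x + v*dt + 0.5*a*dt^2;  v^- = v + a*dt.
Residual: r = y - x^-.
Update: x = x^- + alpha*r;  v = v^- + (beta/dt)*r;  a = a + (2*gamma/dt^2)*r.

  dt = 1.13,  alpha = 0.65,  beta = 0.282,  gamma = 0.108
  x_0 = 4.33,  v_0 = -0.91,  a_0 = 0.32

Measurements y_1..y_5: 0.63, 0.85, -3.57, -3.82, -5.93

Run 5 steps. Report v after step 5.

step 1: x_pred=3.5060  r=-2.8760  x^+=1.6366  v^+=-1.2661  a^+=-0.1665
step 2: x_pred=0.0996  r=0.7504  x^+=0.5874  v^+=-1.2670  a^+=-0.0396
step 3: x_pred=-0.8696  r=-2.7004  x^+=-2.6249  v^+=-1.9856  a^+=-0.4964
step 4: x_pred=-5.1855  r=1.3655  x^+=-4.2979  v^+=-2.2057  a^+=-0.2654
step 5: x_pred=-6.9598  r=1.0298  x^+=-6.2904  v^+=-2.2486  a^+=-0.0912

v_post = -2.2486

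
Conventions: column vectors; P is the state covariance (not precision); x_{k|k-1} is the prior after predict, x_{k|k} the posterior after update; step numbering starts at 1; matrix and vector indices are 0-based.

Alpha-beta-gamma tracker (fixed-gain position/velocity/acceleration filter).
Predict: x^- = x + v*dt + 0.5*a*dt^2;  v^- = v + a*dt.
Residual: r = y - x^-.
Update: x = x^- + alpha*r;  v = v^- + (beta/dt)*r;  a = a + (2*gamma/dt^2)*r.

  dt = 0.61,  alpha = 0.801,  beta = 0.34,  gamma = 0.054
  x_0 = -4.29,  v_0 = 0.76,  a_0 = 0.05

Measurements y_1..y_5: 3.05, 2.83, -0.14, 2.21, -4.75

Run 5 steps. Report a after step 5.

a_post = -2.7578

step 1: x_pred=-3.8171  r=6.8671  x^+=1.6834  v^+=4.6181  a^+=2.0431
step 2: x_pred=4.8806  r=-2.0506  x^+=3.2381  v^+=4.7214  a^+=1.4480
step 3: x_pred=6.3875  r=-6.5275  x^+=1.1590  v^+=1.9664  a^+=-0.4466
step 4: x_pred=2.2754  r=-0.0654  x^+=2.2230  v^+=1.6575  a^+=-0.4656
step 5: x_pred=3.1475  r=-7.8975  x^+=-3.1784  v^+=-3.0284  a^+=-2.7578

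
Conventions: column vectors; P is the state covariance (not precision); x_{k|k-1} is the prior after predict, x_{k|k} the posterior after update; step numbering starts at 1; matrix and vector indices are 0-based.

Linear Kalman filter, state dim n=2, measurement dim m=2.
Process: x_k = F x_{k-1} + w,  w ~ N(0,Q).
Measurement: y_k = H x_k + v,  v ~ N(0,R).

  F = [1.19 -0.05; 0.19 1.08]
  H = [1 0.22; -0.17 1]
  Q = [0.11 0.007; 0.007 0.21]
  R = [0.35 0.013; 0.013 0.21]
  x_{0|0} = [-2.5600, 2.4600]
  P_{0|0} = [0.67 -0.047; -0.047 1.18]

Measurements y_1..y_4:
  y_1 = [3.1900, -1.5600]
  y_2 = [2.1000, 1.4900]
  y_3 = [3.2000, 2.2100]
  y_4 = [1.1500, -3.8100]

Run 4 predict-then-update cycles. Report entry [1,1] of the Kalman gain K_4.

step 1: x^-=[-3.1694, 2.1704]  P^-=[1.0673 0.0348; 0.0348 1.5913]  S=[1.5097 0.2151; 0.2151 1.8203]  K=[0.7359 -0.1675; 0.1331 0.8552]  nu=[5.8819, -4.2692]  x^+=[1.8746, -0.6979]  P^+=[0.2516 0.0172; 0.0172 0.1842]
step 2: x^-=[2.2657, -0.3976]  P^-=[0.4647 0.0758; 0.0758 0.4410]  S=[0.8695 0.1040; 0.1040 0.6387]  K=[0.5653 -0.0970; 0.1210 0.6506]  nu=[-0.0782, 2.2727]  x^+=[2.0009, 1.0717]  P^+=[0.1923 0.0197; 0.0197 0.1416]
step 3: x^-=[2.3275, 1.5376]  P^-=[0.3803 0.0679; 0.0679 0.3901]  S=[0.7791 0.0995; 0.0995 0.5880]  K=[0.5178 -0.0821; 0.1176 0.6239]  nu=[0.5342, 1.0681]  x^+=[2.5164, 2.2668]  P^+=[0.1759 0.0194; 0.0194 0.1358]
step 4: x^-=[2.8812, 2.9263]  P^-=[0.3571 0.0642; 0.0642 0.3828]  S=[0.7539 0.0983; 0.0983 0.5813]  K=[0.5027 -0.0790; 0.1160 0.6201]  nu=[-2.3750, -6.2465]  x^+=[2.1809, -1.2227]  P^+=[0.1708 0.0190; 0.0190 0.1350]

K[1,1] = 0.6201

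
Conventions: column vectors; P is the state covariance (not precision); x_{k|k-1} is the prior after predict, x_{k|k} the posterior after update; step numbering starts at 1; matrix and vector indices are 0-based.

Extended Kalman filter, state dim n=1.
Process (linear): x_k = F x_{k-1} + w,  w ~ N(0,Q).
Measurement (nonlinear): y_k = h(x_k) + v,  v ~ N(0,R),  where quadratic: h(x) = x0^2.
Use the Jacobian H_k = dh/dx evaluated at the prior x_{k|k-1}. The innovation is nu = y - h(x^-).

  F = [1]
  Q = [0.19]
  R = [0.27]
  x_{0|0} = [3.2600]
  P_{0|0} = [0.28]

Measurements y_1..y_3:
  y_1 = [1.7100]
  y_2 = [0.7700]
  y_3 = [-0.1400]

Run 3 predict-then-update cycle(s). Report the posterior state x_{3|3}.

x_post = [0.6734]

step 1: x^-=[3.2600]  P^-=[0.4700]  H_jac=[6.5200]  S=[20.2499]  K=[0.1513]  nu=[-8.9176]  x^+=[1.9105]  P^+=[0.0063]
step 2: x^-=[1.9105]  P^-=[0.1963]  H_jac=[3.8210]  S=[3.1355]  K=[0.2392]  nu=[-2.8800]  x^+=[1.2217]  P^+=[0.0169]
step 3: x^-=[1.2217]  P^-=[0.2069]  H_jac=[2.4433]  S=[1.5052]  K=[0.3359]  nu=[-1.6325]  x^+=[0.6734]  P^+=[0.0371]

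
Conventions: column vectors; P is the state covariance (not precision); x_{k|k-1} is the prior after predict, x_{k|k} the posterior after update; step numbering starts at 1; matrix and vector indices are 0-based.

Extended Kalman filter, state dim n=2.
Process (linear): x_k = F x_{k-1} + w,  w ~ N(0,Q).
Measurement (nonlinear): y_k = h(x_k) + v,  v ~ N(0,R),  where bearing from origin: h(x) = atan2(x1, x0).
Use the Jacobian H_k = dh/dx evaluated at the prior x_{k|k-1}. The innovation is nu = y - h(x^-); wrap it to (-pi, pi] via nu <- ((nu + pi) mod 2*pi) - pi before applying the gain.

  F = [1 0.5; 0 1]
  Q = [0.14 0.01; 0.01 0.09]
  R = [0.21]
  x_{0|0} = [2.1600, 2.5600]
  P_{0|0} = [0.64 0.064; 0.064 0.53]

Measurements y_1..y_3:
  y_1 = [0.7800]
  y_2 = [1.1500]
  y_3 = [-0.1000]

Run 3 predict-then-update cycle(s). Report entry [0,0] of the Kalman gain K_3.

K[0,0] = -0.1051

step 1: x^-=[3.4400, 2.5600]  P^-=[0.9765 0.3390; 0.3390 0.6200]  H_jac=[-0.1392 0.1871]  S=[0.2330]  K=[-0.3113; 0.2953]  nu=[0.1402]  x^+=[3.3963, 2.6014]  P^+=[0.9539 0.3604; 0.3604 0.5997]
step 2: x^-=[4.6970, 2.6014]  P^-=[1.6043 0.6703; 0.6703 0.6897]  H_jac=[-0.0902 0.1629]  S=[0.2217]  K=[-0.1604; 0.2341]  nu=[0.6442]  x^+=[4.5937, 2.7522]  P^+=[1.5986 0.6786; 0.6786 0.6775]
step 3: x^-=[5.9698, 2.7522]  P^-=[2.5865 1.0274; 1.0274 0.7675]  H_jac=[-0.0637 0.1381]  S=[0.2171]  K=[-0.1051; 0.1871]  nu=[-0.5320]  x^+=[6.0257, 2.6527]  P^+=[2.5841 1.0316; 1.0316 0.7599]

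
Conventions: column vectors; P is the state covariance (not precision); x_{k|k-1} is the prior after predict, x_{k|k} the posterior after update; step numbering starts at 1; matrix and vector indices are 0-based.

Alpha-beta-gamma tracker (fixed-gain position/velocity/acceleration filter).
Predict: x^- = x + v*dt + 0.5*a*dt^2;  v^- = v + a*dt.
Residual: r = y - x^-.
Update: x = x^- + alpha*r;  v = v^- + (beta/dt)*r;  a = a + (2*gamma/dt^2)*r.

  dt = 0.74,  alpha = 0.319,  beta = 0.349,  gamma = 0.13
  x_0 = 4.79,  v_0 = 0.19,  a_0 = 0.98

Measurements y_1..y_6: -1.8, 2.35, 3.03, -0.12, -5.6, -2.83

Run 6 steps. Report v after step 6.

v_post = -1.5742

step 1: x_pred=5.1989  r=-6.9989  x^+=2.9663  v^+=-2.3856  a^+=-2.3431
step 2: x_pred=0.5594  r=1.7906  x^+=1.1306  v^+=-3.2750  a^+=-1.4929
step 3: x_pred=-1.7017  r=4.7317  x^+=-0.1923  v^+=-2.1482  a^+=0.7537
step 4: x_pred=-1.5756  r=1.4556  x^+=-1.1112  v^+=-0.9040  a^+=1.4448
step 5: x_pred=-1.3846  r=-4.2154  x^+=-2.7293  v^+=-1.8229  a^+=-0.5567
step 6: x_pred=-4.2306  r=1.4006  x^+=-3.7838  v^+=-1.5742  a^+=0.1084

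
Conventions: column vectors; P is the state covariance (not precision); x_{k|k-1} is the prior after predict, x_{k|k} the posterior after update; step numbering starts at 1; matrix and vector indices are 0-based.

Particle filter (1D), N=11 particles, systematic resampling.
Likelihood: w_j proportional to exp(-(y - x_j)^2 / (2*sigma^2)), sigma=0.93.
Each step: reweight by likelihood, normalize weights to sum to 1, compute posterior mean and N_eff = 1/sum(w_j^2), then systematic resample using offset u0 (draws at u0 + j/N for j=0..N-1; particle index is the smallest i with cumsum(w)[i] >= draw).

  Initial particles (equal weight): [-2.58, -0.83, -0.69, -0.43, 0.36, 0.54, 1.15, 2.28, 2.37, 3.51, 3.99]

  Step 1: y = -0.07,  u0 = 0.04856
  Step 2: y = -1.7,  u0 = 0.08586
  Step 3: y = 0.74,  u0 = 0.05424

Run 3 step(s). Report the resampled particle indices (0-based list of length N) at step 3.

resampled_idx = [0, 2, 4, 5, 6, 7, 8, 9, 10, 10, 10]

step 1: w=[0.0056, 0.1533, 0.1714, 0.1986, 0.1923, 0.1726, 0.0905, 0.0088, 0.0068, 0.0001, 0.0000]  mean=-0.0420  Neff=5.9736  idx=[1, 1, 2, 2, 3, 3, 4, 4, 5, 5, 6]
step 2: w=[0.1856, 0.1856, 0.1594, 0.1594, 0.1132, 0.1132, 0.0247, 0.0247, 0.0158, 0.0158, 0.0026]  mean=-0.5875  Neff=6.8005  idx=[0, 0, 1, 1, 2, 3, 3, 4, 5, 5, 9]
step 3: w=[0.0570, 0.0570, 0.0570, 0.0570, 0.0727, 0.0727, 0.0727, 0.1074, 0.1074, 0.1074, 0.2316]  mean=-0.3532  Neff=8.5382  idx=[0, 2, 4, 5, 6, 7, 8, 9, 10, 10, 10]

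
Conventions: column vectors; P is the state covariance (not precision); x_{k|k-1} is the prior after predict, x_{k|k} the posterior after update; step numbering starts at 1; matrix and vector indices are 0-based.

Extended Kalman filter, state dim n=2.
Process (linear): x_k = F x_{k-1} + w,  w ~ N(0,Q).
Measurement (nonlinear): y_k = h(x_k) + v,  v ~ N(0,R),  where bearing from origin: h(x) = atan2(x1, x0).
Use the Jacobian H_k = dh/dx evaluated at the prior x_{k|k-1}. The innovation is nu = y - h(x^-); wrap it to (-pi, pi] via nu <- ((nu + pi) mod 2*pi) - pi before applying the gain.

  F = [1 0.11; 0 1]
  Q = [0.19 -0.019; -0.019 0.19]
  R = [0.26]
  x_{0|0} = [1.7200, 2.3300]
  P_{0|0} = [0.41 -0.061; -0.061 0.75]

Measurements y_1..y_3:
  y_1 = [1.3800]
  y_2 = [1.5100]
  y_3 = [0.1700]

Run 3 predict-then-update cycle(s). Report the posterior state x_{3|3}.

step 1: x^-=[1.9763, 2.3300]  P^-=[0.5957 0.0025; 0.0025 0.9400]  H_jac=[-0.2496 0.2117]  S=[0.3390]  K=[-0.4370; 0.5853]  nu=[0.5127]  x^+=[1.7522, 2.6300]  P^+=[0.5309 0.0892; 0.0892 0.8239]
step 2: x^-=[2.0416, 2.6300]  P^-=[0.7505 0.1608; 0.1608 1.0139]  H_jac=[-0.2373 0.1842]  S=[0.3226]  K=[-0.4602; 0.4606]  nu=[0.5993]  x^+=[1.7658, 2.9060]  P^+=[0.6822 0.2292; 0.2292 0.9455]
step 3: x^-=[2.0854, 2.9060]  P^-=[0.9341 0.3142; 0.3142 1.1355]  H_jac=[-0.2271 0.1630]  S=[0.3151]  K=[-0.5108; 0.3609]  nu=[-0.7783]  x^+=[2.4830, 2.6252]  P^+=[0.8518 0.3723; 0.3723 1.0944]

x_post = [2.4830, 2.6252]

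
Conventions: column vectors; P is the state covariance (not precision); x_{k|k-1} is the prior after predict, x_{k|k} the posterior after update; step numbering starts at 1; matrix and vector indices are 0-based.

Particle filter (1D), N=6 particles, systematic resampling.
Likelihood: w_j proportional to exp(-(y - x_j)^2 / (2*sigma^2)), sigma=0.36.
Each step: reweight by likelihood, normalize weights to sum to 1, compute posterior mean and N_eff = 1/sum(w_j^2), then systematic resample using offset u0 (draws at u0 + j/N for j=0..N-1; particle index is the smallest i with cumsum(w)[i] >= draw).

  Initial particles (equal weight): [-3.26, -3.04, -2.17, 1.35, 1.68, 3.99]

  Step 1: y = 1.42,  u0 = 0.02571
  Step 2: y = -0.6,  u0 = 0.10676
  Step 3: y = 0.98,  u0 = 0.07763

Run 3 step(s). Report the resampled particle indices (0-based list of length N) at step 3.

step 1: w=[0.0000, 0.0000, 0.0000, 0.5602, 0.4398, 0.0000]  mean=1.4951  Neff=1.9714  idx=[3, 3, 3, 3, 4, 4]
step 2: w=[0.2494, 0.2494, 0.2494, 0.2494, 0.0011, 0.0011]  mean=1.3508  Neff=4.0183  idx=[0, 1, 1, 2, 3, 3]
step 3: w=[0.1667, 0.1667, 0.1667, 0.1667, 0.1667, 0.1667]  mean=1.3500  Neff=6.0000  idx=[0, 1, 2, 3, 4, 5]

resampled_idx = [0, 1, 2, 3, 4, 5]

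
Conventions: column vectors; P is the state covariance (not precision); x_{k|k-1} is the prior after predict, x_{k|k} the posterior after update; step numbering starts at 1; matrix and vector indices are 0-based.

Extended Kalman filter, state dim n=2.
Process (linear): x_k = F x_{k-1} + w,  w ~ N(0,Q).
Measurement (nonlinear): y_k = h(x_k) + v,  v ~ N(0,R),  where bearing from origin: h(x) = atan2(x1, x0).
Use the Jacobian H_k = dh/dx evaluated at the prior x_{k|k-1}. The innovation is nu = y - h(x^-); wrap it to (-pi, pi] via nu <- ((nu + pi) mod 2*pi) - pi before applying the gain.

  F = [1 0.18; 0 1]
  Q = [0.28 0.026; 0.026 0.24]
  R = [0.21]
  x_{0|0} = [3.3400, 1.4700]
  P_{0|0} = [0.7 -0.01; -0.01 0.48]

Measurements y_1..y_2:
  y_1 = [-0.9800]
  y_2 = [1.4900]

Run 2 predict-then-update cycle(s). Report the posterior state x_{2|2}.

step 1: x^-=[3.6046, 1.4700]  P^-=[0.9920 0.1024; 0.1024 0.7200]  H_jac=[-0.0970 0.2379]  S=[0.2553]  K=[-0.2814; 0.6318]  nu=[-1.3672]  x^+=[3.9894, 0.6062]  P^+=[0.9717 0.1478; 0.1478 0.6181]
step 2: x^-=[4.0985, 0.6062]  P^-=[1.3250 0.2851; 0.2851 0.8581]  H_jac=[-0.0353 0.2388]  S=[0.2558]  K=[0.0832; 0.7617]  nu=[1.3432]  x^+=[4.2102, 1.6293]  P^+=[1.3232 0.2689; 0.2689 0.7097]

x_post = [4.2102, 1.6293]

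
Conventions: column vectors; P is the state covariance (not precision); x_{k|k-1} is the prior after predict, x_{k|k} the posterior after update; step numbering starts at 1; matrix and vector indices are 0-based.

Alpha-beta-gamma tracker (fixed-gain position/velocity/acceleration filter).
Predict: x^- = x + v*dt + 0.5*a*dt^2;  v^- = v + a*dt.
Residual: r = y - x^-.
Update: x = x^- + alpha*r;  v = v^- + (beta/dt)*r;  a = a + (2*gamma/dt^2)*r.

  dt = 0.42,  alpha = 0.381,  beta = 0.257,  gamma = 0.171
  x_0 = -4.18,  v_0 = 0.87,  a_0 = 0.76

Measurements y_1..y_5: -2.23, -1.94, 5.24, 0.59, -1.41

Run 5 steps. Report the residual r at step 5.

resid = -10.4595

step 1: x_pred=-3.7476  r=1.5176  x^+=-3.1694  v^+=2.1178  a^+=3.7022
step 2: x_pred=-1.9534  r=0.0134  x^+=-1.9483  v^+=3.6809  a^+=3.7281
step 3: x_pred=-0.0735  r=5.3135  x^+=1.9510  v^+=8.4981  a^+=14.0297
step 4: x_pred=6.7576  r=-6.1676  x^+=4.4077  v^+=10.6166  a^+=2.0722
step 5: x_pred=9.0495  r=-10.4595  x^+=5.0644  v^+=5.0867  a^+=-18.2064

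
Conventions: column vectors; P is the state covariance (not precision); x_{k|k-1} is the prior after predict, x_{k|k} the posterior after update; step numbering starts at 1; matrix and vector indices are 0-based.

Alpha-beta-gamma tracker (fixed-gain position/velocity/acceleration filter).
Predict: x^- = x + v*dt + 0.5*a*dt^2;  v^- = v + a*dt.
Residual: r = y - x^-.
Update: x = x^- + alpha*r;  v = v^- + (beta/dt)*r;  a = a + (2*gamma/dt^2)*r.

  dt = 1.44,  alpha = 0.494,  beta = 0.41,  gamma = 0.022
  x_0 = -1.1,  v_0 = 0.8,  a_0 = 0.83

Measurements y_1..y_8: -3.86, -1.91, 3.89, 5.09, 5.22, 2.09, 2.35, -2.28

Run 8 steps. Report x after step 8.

step 1: x_pred=0.9125  r=-4.7725  x^+=-1.4451  v^+=0.6364  a^+=0.7287
step 2: x_pred=0.2268  r=-2.1368  x^+=-0.8288  v^+=1.0773  a^+=0.6834
step 3: x_pred=1.4311  r=2.4589  x^+=2.6458  v^+=2.7615  a^+=0.7356
step 4: x_pred=7.3850  r=-2.2950  x^+=6.2513  v^+=3.1673  a^+=0.6869
step 5: x_pred=11.5243  r=-6.3043  x^+=8.4100  v^+=2.3614  a^+=0.5531
step 6: x_pred=12.3838  r=-10.2938  x^+=7.2987  v^+=0.2270  a^+=0.3347
step 7: x_pred=7.9725  r=-5.6225  x^+=5.1950  v^+=-0.8920  a^+=0.2154
step 8: x_pred=4.1339  r=-6.4139  x^+=0.9654  v^+=-2.4080  a^+=0.0793

x_post = 0.9654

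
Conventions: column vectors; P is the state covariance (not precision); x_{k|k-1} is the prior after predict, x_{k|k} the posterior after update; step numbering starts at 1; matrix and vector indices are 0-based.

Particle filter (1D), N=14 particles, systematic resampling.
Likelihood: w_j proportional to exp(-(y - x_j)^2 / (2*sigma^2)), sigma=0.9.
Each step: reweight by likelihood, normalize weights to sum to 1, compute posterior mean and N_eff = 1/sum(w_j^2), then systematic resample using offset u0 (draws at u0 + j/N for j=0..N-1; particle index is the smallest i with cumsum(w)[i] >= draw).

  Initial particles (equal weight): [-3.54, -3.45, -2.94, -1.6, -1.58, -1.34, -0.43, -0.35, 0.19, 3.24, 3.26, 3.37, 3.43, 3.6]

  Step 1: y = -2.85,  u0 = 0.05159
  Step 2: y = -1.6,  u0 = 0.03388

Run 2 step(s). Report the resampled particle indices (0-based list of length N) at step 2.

step 1: w=[0.2077, 0.2232, 0.2773, 0.1062, 0.1030, 0.0682, 0.0075, 0.0059, 0.0009, 0.0000, 0.0000, 0.0000, 0.0000, 0.0000]  mean=-2.7499  Neff=5.0887  idx=[0, 0, 0, 1, 1, 1, 2, 2, 2, 2, 3, 4, 4, 5]
step 2: w=[0.0165, 0.0165, 0.0165, 0.0204, 0.0204, 0.0204, 0.0556, 0.0556, 0.0556, 0.0556, 0.1685, 0.1684, 0.1684, 0.1616]  mean=-2.0584  Neff=7.9576  idx=[2, 5, 7, 8, 9, 10, 10, 11, 11, 12, 12, 12, 13, 13]

resampled_idx = [2, 5, 7, 8, 9, 10, 10, 11, 11, 12, 12, 12, 13, 13]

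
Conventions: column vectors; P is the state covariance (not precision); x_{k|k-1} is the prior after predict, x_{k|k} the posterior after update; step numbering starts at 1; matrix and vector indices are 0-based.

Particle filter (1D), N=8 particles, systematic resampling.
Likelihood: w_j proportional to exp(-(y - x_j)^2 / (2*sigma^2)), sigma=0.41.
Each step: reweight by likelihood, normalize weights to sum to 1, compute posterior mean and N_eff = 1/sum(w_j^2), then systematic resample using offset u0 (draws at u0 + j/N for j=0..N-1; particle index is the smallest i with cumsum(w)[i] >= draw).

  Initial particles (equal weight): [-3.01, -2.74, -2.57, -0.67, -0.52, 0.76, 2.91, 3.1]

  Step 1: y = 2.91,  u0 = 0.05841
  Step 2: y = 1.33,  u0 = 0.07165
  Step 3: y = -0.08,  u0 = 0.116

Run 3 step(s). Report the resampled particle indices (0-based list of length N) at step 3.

step 1: w=[0.0000, 0.0000, 0.0000, 0.0000, 0.0000, 0.0000, 0.5268, 0.4732]  mean=2.9999  Neff=1.9943  idx=[6, 6, 6, 6, 7, 7, 7, 7]
step 2: w=[0.2173, 0.2173, 0.2173, 0.2173, 0.0327, 0.0327, 0.0327, 0.0327]  mean=2.9349  Neff=5.1780  idx=[0, 0, 1, 2, 2, 3, 3, 6]
step 3: w=[0.1422, 0.1422, 0.1422, 0.1422, 0.1422, 0.1422, 0.1422, 0.0044]  mean=2.9108  Neff=7.0604  idx=[0, 1, 2, 3, 4, 5, 6, 6]

resampled_idx = [0, 1, 2, 3, 4, 5, 6, 6]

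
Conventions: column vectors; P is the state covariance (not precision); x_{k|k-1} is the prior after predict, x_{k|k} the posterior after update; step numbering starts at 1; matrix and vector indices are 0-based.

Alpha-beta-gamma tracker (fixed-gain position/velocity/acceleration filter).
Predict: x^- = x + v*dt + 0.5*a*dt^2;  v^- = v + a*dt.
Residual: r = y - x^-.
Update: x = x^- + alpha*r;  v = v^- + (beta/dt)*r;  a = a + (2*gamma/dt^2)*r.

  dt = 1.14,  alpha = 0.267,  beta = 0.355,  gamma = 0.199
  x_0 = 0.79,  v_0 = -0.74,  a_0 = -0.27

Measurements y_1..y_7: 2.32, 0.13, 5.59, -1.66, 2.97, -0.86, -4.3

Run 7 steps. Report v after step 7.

step 1: x_pred=-0.2290  r=2.5490  x^+=0.4515  v^+=-0.2540  a^+=0.5106
step 2: x_pred=0.4938  r=-0.3638  x^+=0.3967  v^+=0.2148  a^+=0.3992
step 3: x_pred=0.9010  r=4.6890  x^+=2.1529  v^+=2.1301  a^+=1.8352
step 4: x_pred=5.7738  r=-7.4338  x^+=3.7890  v^+=1.9074  a^+=-0.4414
step 5: x_pred=5.6766  r=-2.7066  x^+=4.9539  v^+=0.5614  a^+=-1.2703
step 6: x_pred=4.7685  r=-5.6285  x^+=3.2657  v^+=-2.6395  a^+=-2.9940
step 7: x_pred=-1.6888  r=-2.6112  x^+=-2.3860  v^+=-6.8657  a^+=-3.7937

v_post = -6.8657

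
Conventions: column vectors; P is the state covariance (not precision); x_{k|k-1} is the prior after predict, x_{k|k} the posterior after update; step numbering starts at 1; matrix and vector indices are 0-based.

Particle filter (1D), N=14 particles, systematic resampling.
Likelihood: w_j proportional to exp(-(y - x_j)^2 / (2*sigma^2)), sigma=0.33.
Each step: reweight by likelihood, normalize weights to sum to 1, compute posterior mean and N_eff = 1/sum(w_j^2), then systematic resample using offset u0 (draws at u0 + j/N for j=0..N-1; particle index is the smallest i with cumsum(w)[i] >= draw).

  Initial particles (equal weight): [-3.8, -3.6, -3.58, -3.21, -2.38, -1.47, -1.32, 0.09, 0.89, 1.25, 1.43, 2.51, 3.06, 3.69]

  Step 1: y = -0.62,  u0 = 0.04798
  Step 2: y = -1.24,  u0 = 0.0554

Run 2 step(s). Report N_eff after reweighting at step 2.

N_eff = 7.9431

step 1: w=[0.0000, 0.0000, 0.0000, 0.0000, 0.0000, 0.1507, 0.4383, 0.4108, 0.0001, 0.0000, 0.0000, 0.0000, 0.0000, 0.0000]  mean=-0.7631  Neff=2.6067  idx=[5, 5, 6, 6, 6, 6, 6, 6, 7, 7, 7, 7, 7, 7]
step 2: w=[0.1060, 0.1060, 0.1313, 0.1313, 0.1313, 0.1313, 0.1313, 0.1313, 0.0000, 0.0000, 0.0000, 0.0000, 0.0000, 0.0000]  mean=-1.3515  Neff=7.9431  idx=[0, 1, 1, 2, 2, 3, 4, 4, 5, 5, 6, 6, 7, 7]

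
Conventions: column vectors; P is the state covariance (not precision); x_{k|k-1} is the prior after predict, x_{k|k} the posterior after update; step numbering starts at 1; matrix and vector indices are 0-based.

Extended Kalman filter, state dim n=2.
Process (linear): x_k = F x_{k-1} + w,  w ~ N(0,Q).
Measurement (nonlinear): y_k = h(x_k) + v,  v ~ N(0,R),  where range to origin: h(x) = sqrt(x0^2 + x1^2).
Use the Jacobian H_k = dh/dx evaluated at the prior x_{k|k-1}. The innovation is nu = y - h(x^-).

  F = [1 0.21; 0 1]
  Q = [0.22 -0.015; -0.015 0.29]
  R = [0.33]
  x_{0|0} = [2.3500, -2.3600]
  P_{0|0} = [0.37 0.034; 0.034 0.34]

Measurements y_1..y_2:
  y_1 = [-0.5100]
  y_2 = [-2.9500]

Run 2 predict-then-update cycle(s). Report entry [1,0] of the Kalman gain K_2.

K[1,0] = -0.4395

step 1: x^-=[1.8544, -2.3600]  P^-=[0.6193 0.0904; 0.0904 0.6300]  H_jac=[0.6178 -0.7863]  S=[0.8681]  K=[0.3589; -0.5063]  nu=[-3.5114]  x^+=[0.5942, -0.5821]  P^+=[0.5075 0.2481; 0.2481 0.4075]
step 2: x^-=[0.4720, -0.5821]  P^-=[0.8497 0.3187; 0.3187 0.6975]  H_jac=[0.6298 -0.7768]  S=[0.7760]  K=[0.3705; -0.4395]  nu=[-3.6994]  x^+=[-0.8988, 1.0438]  P^+=[0.7431 0.4451; 0.4451 0.5476]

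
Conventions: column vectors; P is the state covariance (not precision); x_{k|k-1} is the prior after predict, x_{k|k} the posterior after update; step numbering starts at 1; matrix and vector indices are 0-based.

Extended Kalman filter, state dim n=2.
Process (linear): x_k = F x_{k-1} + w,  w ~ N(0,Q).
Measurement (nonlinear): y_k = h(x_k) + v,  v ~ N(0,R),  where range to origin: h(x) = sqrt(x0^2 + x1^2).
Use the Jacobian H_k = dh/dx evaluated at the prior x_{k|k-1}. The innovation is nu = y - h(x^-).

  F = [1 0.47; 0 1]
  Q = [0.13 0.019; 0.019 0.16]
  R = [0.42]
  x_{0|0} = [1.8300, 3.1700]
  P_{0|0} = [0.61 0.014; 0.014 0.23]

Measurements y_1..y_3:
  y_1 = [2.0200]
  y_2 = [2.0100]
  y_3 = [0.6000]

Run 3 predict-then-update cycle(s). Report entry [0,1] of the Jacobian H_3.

H_jac[0,1] = 0.5149

step 1: x^-=[3.3199, 3.1700]  P^-=[0.8040 0.1411; 0.1411 0.3900]  H_jac=[0.7232 0.6906]  S=[1.1675]  K=[0.5815; 0.3181]  nu=[-2.5703]  x^+=[1.8253, 2.3524]  P^+=[0.4092 -0.0749; -0.0749 0.2719]
step 2: x^-=[2.9309, 2.3524]  P^-=[0.5289 0.0719; 0.0719 0.4319]  H_jac=[0.7799 0.6259]  S=[0.9811]  K=[0.4663; 0.3327]  nu=[-1.7482]  x^+=[2.1157, 1.7708]  P^+=[0.3156 -0.0803; -0.0803 0.3233]
step 3: x^-=[2.9480, 1.7708]  P^-=[0.4415 0.0907; 0.0907 0.4833]  H_jac=[0.8572 0.5149]  S=[0.9526]  K=[0.4463; 0.3428]  nu=[-2.8389]  x^+=[1.6810, 0.7976]  P^+=[0.2518 -0.0551; -0.0551 0.3713]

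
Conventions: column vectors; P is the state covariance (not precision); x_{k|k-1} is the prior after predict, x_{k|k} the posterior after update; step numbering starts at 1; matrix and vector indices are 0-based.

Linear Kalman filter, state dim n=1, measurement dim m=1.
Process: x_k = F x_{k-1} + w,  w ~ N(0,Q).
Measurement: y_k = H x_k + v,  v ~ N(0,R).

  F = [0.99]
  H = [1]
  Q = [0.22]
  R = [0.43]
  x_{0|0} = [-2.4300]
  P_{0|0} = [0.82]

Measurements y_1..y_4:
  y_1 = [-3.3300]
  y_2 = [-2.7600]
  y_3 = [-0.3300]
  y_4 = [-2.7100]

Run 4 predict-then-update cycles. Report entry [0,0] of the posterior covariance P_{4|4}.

step 1: x^-=[-2.4057]  P^-=[1.0237]  S=[1.4537]  K=[0.7042]  nu=[-0.9243]  x^+=[-3.0566]  P^+=[0.3028]
step 2: x^-=[-3.0260]  P^-=[0.5168]  S=[0.9468]  K=[0.5458]  nu=[0.2660]  x^+=[-2.8808]  P^+=[0.2347]
step 3: x^-=[-2.8520]  P^-=[0.4500]  S=[0.8800]  K=[0.5114]  nu=[2.5220]  x^+=[-1.5623]  P^+=[0.2199]
step 4: x^-=[-1.5467]  P^-=[0.4355]  S=[0.8655]  K=[0.5032]  nu=[-1.1633]  x^+=[-2.1320]  P^+=[0.2164]

P_post[0,0] = 0.2164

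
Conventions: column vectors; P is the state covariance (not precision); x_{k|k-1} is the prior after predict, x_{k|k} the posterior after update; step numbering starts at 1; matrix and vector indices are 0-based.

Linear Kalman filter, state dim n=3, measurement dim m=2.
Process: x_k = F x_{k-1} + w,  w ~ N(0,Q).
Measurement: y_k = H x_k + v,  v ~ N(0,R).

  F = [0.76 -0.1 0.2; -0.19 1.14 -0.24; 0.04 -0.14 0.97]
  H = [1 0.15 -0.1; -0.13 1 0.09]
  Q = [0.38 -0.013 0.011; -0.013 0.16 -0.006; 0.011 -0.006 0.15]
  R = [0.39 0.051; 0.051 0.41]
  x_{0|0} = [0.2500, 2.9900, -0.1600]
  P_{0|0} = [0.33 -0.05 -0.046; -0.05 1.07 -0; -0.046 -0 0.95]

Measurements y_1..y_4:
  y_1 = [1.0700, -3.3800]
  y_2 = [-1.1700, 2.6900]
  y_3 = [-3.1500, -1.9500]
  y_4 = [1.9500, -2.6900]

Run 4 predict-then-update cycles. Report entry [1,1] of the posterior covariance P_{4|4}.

step 1: x^-=[-0.1410, 3.3995, -0.5638]  P^-=[0.6129 -0.2624 0.1916; -0.2624 1.6347 -0.3951; 0.1916 -0.3951 1.0623]  S=[0.9452 0.0036; 0.0036 2.0562]  K=[0.5872 -0.1590; 0.0206 0.7942; 0.0282 -0.1578]  nu=[0.6447, -6.7471]  x^+=[1.3103, -1.9460, 0.5192]  P^+=[0.2357 -0.0158 0.1247; -0.0158 0.3371 -0.1380; 0.1247 -0.1380 1.0104]
step 2: x^-=[1.2943, -2.5920, 0.8285]  P^-=[0.6058 -0.2102 0.3308; -0.2102 0.7585 -0.4794; 0.3308 -0.4794 1.1550]  S=[0.9095 -0.0550; -0.0550 1.1487]  K=[0.5830 -0.1978; -0.0143 0.6458; 0.1360 -0.3577]  nu=[-1.9926, 5.3757]  x^+=[-0.9305, 0.9084, -1.3657]  P^+=[0.2390 -0.0351 0.1645; -0.0351 0.2781 -0.2071; 0.1645 -0.2071 0.9858]
step 3: x^-=[-1.0712, 1.5401, -1.4891]  P^-=[0.6239 -0.2460 0.3657; -0.2460 0.7304 -0.5521; 0.3657 -0.5521 1.1528]  S=[0.9114 -0.0867; -0.0867 1.1163]  K=[0.5831 -0.2183; -0.0286 0.6362; 0.1427 -0.4331]  nu=[-2.4587, -3.4953]  x^+=[-1.7420, -0.6133, -0.3261]  P^+=[0.2387 -0.0431 0.1597; -0.0431 0.2746 -0.2318; 0.1597 -0.2318 0.9141]
step 4: x^-=[-1.3278, -0.2899, -0.3002]  P^-=[0.6216 -0.2544 0.3522; -0.2544 0.7383 -0.5626; 0.3522 -0.5626 1.0917]  S=[0.9092 -0.0934; -0.0934 1.1243]  K=[0.5801 -0.2218; -0.0306 0.6385; 0.1290 -0.4431]  nu=[3.2913, -2.5457]  x^+=[1.1462, -2.0159, 1.2522]  P^+=[0.2362 -0.0439 0.1470; -0.0439 0.2754 -0.2320; 0.1470 -0.2320 0.8452]

P_post[1,1] = 0.2754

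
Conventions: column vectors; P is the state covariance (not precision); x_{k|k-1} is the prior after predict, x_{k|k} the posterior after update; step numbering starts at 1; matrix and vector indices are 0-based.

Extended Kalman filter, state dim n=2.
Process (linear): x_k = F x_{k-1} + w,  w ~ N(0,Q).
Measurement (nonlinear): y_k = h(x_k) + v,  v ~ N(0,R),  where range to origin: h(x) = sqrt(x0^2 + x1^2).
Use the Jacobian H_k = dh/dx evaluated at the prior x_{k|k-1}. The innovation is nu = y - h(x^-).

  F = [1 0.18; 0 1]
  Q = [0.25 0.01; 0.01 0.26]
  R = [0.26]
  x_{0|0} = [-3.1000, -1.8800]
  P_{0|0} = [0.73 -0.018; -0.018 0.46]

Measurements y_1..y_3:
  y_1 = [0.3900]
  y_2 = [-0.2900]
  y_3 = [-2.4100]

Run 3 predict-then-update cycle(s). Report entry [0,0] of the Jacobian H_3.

step 1: x^-=[-3.4384, -1.8800]  P^-=[0.9884 0.0748; 0.0748 0.7200]  H_jac=[-0.8774 -0.4797]  S=[1.2496]  K=[-0.7227; -0.3289]  nu=[-3.5288]  x^+=[-0.8880, -0.7193]  P^+=[0.3357 -0.2223; -0.2223 0.5848]
step 2: x^-=[-1.0175, -0.7193]  P^-=[0.5246 -0.1070; -0.1070 0.8448]  H_jac=[-0.8166 -0.5772]  S=[0.7904]  K=[-0.4638; -0.5064]  nu=[-1.5360]  x^+=[-0.3050, 0.0586]  P^+=[0.3546 -0.2927; -0.2927 0.6421]
step 3: x^-=[-0.2945, 0.0586]  P^-=[0.5200 -0.1671; -0.1671 0.9021]  H_jac=[-0.9808 0.1951]  S=[0.8585]  K=[-0.6321; 0.3959]  nu=[-2.7102]  x^+=[1.4186, -1.0144]  P^+=[0.1770 0.0477; 0.0477 0.7676]

H_jac[0,0] = -0.9808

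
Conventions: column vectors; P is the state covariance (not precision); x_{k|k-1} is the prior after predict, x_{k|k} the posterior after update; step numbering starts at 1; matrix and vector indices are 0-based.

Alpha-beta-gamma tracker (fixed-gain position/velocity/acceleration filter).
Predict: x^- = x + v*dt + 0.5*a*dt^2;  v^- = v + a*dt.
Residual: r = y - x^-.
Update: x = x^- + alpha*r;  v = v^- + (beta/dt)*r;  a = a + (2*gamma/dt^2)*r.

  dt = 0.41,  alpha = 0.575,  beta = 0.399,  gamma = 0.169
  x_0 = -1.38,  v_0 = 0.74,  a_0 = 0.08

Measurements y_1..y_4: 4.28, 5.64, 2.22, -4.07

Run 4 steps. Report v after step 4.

v_post = -7.4912

step 1: x_pred=-1.0699  r=5.3499  x^+=2.0063  v^+=5.9791  a^+=10.8370
step 2: x_pred=5.3686  r=0.2714  x^+=5.5247  v^+=10.6864  a^+=11.3827
step 3: x_pred=10.8628  r=-8.6428  x^+=5.8932  v^+=6.9424  a^+=-5.9954
step 4: x_pred=8.2357  r=-12.3057  x^+=1.1599  v^+=-7.4912  a^+=-30.7386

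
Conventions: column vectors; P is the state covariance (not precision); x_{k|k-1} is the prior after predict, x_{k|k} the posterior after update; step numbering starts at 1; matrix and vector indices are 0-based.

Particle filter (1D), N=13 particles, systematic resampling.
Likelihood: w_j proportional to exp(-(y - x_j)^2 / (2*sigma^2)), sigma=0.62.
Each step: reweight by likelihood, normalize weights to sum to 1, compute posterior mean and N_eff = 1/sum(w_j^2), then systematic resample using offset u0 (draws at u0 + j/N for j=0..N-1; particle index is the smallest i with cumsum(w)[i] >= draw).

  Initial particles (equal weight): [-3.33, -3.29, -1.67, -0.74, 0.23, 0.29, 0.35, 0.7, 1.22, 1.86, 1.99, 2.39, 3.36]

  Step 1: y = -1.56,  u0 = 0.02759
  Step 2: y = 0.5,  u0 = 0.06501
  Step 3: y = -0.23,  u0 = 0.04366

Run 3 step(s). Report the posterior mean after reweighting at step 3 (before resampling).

post_mean = -0.7400

step 1: w=[0.0115, 0.0138, 0.6669, 0.2825, 0.0105, 0.0079, 0.0059, 0.0009, 0.0000, 0.0000, 0.0000, 0.0000, 0.0000]  mean=-1.3992  Neff=1.9041  idx=[2, 2, 2, 2, 2, 2, 2, 2, 2, 3, 3, 3, 3]
step 2: w=[0.0039, 0.0039, 0.0039, 0.0039, 0.0039, 0.0039, 0.0039, 0.0039, 0.0039, 0.2412, 0.2412, 0.2412, 0.2412]  mean=-0.7726  Neff=4.2937  idx=[9, 9, 9, 10, 10, 10, 11, 11, 11, 11, 12, 12, 12]
step 3: w=[0.0769, 0.0769, 0.0769, 0.0769, 0.0769, 0.0769, 0.0769, 0.0769, 0.0769, 0.0769, 0.0769, 0.0769, 0.0769]  mean=-0.7400  Neff=13.0000  idx=[0, 1, 2, 3, 4, 5, 6, 7, 8, 9, 10, 11, 12]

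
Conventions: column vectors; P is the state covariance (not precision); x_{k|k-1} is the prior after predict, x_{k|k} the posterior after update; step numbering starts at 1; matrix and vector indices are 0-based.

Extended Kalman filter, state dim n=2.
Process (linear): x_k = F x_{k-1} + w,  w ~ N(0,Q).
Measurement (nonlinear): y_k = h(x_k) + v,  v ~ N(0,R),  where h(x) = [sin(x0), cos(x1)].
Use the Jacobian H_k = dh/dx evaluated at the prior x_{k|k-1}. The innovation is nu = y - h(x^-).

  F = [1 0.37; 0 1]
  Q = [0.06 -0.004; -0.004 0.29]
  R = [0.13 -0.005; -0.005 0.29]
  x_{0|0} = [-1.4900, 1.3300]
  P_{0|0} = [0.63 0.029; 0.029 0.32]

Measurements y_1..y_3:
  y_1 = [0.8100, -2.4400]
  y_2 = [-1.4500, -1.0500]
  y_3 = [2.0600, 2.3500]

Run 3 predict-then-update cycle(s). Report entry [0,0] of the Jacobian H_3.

step 1: x^-=[-0.9979, 1.3300]  P^-=[0.7553 0.1434; 0.1434 0.6100]  H_jac=[0.5421 0.0000; 0.0000 -0.9711]  S=[0.3519 -0.0805; -0.0805 0.8653]  K=[1.1510 -0.0539; 0.0657 -0.6785]  nu=[1.6503, -2.6785]  x^+=[1.0460, 3.2558]  P^+=[0.2765 0.0220; 0.0220 0.2029]
step 2: x^-=[2.2506, 3.2558]  P^-=[0.3806 0.0931; 0.0931 0.4929]  H_jac=[-0.6286 0.0000; 0.0000 0.1139]  S=[0.2804 -0.0117; -0.0117 0.2964]  K=[-0.8532 0.0022; -0.2012 0.1816]  nu=[-2.2277, -0.0565]  x^+=[4.1511, 3.6937]  P^+=[0.1765 0.0430; 0.0430 0.4710]
step 3: x^-=[5.5177, 3.6937]  P^-=[0.3328 0.2133; 0.2133 0.7610]  H_jac=[0.7211 0.0000; 0.0000 0.5244]  S=[0.3030 0.0757; 0.0757 0.4993]  K=[0.7649 0.1081; 0.3201 0.7508]  nu=[2.7529, 3.2014]  x^+=[7.9695, 6.9785]  P^+=[0.1371 0.0525; 0.0525 0.4121]

H_jac[0,0] = 0.7211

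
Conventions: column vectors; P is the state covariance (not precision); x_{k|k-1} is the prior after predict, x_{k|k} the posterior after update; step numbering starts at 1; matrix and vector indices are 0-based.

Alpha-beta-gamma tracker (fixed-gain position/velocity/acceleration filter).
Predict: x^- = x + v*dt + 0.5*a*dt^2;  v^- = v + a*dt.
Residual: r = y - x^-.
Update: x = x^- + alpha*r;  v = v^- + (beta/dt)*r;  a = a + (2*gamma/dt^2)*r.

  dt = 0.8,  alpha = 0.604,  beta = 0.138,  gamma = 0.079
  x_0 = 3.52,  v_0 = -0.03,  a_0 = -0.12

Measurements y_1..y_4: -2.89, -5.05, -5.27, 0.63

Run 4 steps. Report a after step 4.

a_post = 0.7171

step 1: x_pred=3.4576  r=-6.3476  x^+=-0.3764  v^+=-1.2210  a^+=-1.6871
step 2: x_pred=-1.8930  r=-3.1570  x^+=-3.7998  v^+=-3.1152  a^+=-2.4665
step 3: x_pred=-7.0812  r=1.8112  x^+=-5.9873  v^+=-4.7759  a^+=-2.0193
step 4: x_pred=-10.4542  r=11.0842  x^+=-3.7593  v^+=-4.4793  a^+=0.7171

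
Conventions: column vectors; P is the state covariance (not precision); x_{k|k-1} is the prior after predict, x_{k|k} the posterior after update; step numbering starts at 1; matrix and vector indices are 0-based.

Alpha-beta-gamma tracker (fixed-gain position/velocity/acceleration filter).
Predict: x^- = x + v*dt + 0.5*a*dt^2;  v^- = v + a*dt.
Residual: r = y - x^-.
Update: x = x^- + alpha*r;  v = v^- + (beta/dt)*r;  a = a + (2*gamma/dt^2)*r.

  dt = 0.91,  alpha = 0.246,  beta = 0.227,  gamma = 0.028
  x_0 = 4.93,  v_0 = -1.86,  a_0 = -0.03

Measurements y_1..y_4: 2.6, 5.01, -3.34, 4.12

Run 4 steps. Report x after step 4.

x_post = -0.4323

step 1: x_pred=3.2250  r=-0.6250  x^+=3.0712  v^+=-2.0432  a^+=-0.0723
step 2: x_pred=1.1820  r=3.8280  x^+=2.1237  v^+=-1.1541  a^+=0.1866
step 3: x_pred=1.1508  r=-4.4908  x^+=0.0460  v^+=-2.1045  a^+=-0.1171
step 4: x_pred=-1.9175  r=6.0375  x^+=-0.4323  v^+=-0.7050  a^+=0.2912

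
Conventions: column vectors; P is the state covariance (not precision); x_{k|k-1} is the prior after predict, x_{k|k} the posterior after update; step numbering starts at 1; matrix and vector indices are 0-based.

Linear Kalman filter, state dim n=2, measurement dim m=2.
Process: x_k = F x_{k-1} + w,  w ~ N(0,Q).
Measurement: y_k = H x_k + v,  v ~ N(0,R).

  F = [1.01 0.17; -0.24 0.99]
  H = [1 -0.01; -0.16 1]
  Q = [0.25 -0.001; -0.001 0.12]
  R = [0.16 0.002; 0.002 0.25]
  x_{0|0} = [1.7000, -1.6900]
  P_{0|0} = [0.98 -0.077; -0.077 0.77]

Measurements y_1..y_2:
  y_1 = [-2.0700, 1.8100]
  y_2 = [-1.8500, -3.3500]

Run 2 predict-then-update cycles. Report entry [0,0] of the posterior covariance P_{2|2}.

P_post[0,0] = 0.1144

step 1: x^-=[1.4297, -2.0811]  P^-=[1.2455 -0.1828; -0.1828 0.9677]  S=[1.4093 -0.3901; -0.3901 1.3081]  K=[0.8766 -0.0307; 0.0811 0.7863]  nu=[-3.5205, 4.1199]  x^+=[-1.7829, 0.8731]  P^+=[0.1404 0.0165; 0.0165 0.1994]
step 2: x^-=[-1.6523, 1.2922]  P^-=[0.4046 0.0144; 0.0144 0.3156]  S=[0.5644 -0.0515; -0.0515 0.5714]  K=[0.7145 -0.0237; 0.0705 0.5547]  nu=[-0.1848, -4.9066]  x^+=[-1.6679, -1.4427]  P^+=[0.1144 0.0138; 0.0138 0.1410]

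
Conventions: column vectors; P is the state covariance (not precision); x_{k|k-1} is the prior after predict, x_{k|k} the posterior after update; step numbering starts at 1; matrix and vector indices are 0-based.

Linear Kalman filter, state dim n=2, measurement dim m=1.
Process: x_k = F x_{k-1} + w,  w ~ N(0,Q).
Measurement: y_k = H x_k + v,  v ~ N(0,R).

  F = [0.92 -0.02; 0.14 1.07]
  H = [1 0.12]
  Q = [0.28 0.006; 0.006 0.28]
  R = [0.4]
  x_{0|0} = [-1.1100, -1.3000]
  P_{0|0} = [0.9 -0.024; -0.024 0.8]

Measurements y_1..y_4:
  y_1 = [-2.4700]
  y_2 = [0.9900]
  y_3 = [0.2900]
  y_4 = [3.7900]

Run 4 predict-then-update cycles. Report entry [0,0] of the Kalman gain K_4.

step 1: x^-=[-0.9952, -1.5464]  P^-=[1.0430 0.0812; 0.0812 1.2064]  S=[1.4798]  K=[0.7114; 0.1527]  nu=[-1.2892]  x^+=[-1.9123, -1.7433]  P^+=[0.2941 -0.0795; -0.0795 1.1719]
step 2: x^-=[-1.7245, -2.1331]  P^-=[0.5323 -0.0593; -0.0593 1.6036]  S=[0.9412]  K=[0.5580; 0.1415]  nu=[2.9704]  x^+=[-0.0669, -1.7128]  P^+=[0.2392 -0.1336; -0.1336 1.5848]
step 3: x^-=[-0.0273, -1.8420]  P^-=[0.4880 -0.1282; -0.1282 2.0591]  S=[0.8869]  K=[0.5329; 0.1340]  nu=[0.5383]  x^+=[0.2596, -1.7699]  P^+=[0.2362 -0.1916; -0.1916 2.0431]
step 4: x^-=[0.2742, -1.8574]  P^-=[0.4877 -0.1953; -0.1953 2.5664]  S=[0.8778]  K=[0.5289; 0.1283]  nu=[3.7387]  x^+=[2.2517, -1.3778]  P^+=[0.2422 -0.2549; -0.2549 2.5520]

K[0,0] = 0.5289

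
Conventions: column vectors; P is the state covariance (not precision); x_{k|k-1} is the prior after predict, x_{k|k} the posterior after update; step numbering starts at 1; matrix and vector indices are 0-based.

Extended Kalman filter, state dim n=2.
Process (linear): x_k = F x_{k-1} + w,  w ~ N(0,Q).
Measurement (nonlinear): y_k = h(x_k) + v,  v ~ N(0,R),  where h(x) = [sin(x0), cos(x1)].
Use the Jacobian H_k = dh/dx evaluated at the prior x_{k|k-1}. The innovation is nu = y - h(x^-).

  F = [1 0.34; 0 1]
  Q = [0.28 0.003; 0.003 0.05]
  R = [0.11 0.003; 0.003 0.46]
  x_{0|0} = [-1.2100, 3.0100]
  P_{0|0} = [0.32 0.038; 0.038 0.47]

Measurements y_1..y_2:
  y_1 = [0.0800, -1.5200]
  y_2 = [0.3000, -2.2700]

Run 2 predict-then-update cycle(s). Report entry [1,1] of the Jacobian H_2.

step 1: x^-=[-0.1866, 3.0100]  P^-=[0.6802 0.2008; 0.2008 0.5200]  H_jac=[0.9826 0.0000; 0.0000 -0.1312]  S=[0.7668 -0.0229; -0.0229 0.4690]  K=[0.8713 -0.0137; 0.2534 -0.1331]  nu=[0.2655, -0.5286]  x^+=[0.0520, 3.1477]  P^+=[0.0975 0.0280; 0.0280 0.4609]
step 2: x^-=[1.1222, 3.1477]  P^-=[0.4498 0.1877; 0.1877 0.5109]  H_jac=[0.4337 0.0000; 0.0000 0.0061]  S=[0.1946 0.0035; 0.0035 0.4600]  K=[1.0025 -0.0051; 0.4182 0.0036]  nu=[-0.6010, -1.2700]  x^+=[0.5261, 2.8918]  P^+=[0.2542 0.1061; 0.1061 0.4769]

H_jac[1,1] = 0.0061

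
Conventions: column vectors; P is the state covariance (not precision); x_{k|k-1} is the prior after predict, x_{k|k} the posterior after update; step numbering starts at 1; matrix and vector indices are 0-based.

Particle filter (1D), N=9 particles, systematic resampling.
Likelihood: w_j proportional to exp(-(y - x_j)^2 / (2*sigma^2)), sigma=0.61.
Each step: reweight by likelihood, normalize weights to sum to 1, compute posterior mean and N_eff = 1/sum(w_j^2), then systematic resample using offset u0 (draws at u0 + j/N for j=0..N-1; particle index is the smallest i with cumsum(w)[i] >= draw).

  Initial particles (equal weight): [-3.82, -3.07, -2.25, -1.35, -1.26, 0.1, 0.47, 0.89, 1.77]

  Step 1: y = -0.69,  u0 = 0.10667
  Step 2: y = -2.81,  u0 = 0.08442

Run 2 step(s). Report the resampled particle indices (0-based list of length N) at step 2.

step 1: w=[0.0000, 0.0003, 0.0203, 0.2973, 0.3450, 0.2308, 0.0875, 0.0186, 0.0002]  mean=-0.8015  Neff=3.7160  idx=[3, 3, 4, 4, 4, 4, 5, 5, 7]
step 2: w=[0.2092, 0.2092, 0.1454, 0.1454, 0.1454, 0.1454, 0.0000, 0.0000, 0.0000]  mean=-1.2975  Neff=5.8115  idx=[0, 0, 1, 1, 2, 3, 4, 5, 5]

resampled_idx = [0, 0, 1, 1, 2, 3, 4, 5, 5]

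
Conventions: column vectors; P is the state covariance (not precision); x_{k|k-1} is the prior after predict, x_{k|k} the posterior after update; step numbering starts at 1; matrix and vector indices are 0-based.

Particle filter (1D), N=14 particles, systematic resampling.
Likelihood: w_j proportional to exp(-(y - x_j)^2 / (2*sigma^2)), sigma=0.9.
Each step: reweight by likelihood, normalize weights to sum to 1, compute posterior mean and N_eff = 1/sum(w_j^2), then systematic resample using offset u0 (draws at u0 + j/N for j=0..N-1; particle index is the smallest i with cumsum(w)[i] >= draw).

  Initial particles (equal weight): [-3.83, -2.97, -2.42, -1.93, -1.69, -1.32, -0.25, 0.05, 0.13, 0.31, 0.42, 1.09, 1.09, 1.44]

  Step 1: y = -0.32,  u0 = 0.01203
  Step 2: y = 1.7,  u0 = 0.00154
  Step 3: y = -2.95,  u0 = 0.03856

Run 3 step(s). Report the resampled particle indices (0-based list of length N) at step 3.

resampled_idx = [0, 0, 0, 0, 0, 1, 1, 2, 3, 3, 4, 6, 7, 9]

step 1: w=[0.0001, 0.0021, 0.0107, 0.0328, 0.0509, 0.0875, 0.1618, 0.1491, 0.1432, 0.1270, 0.1157, 0.0476, 0.0476, 0.0240]  mean=-0.0855  Neff=8.6974  idx=[2, 4, 5, 6, 6, 7, 7, 8, 8, 9, 9, 10, 10, 12]
step 2: w=[0.0000, 0.0003, 0.0011, 0.0305, 0.0305, 0.0594, 0.0594, 0.0697, 0.0697, 0.0968, 0.0968, 0.1161, 0.1161, 0.2536]  mean=0.4407  Neff=7.7742  idx=[3, 5, 6, 7, 8, 9, 10, 10, 11, 12, 12, 13, 13, 13]
step 3: w=[0.3510, 0.1222, 0.1222, 0.0905, 0.0905, 0.0447, 0.0447, 0.0447, 0.0285, 0.0285, 0.0285, 0.0013, 0.0013, 0.0013]  mean=0.0299  Neff=5.6218  idx=[0, 0, 0, 0, 0, 1, 1, 2, 3, 3, 4, 6, 7, 9]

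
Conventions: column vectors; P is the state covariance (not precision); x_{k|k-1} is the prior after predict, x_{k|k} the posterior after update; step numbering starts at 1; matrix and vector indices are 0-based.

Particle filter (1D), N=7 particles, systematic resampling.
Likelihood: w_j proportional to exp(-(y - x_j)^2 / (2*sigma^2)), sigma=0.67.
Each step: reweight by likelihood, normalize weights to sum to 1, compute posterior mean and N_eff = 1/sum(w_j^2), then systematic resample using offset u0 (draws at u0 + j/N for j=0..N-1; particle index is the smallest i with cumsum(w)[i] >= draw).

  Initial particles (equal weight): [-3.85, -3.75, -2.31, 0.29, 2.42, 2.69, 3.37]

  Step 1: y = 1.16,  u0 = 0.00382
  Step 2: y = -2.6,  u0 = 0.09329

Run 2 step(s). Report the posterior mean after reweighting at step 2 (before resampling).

post_mean = 0.2900

step 1: w=[0.0000, 0.0000, 0.0000, 0.6338, 0.2513, 0.1086, 0.0064]  mean=1.1054  Neff=2.0980  idx=[3, 3, 3, 3, 3, 4, 4]
step 2: w=[0.2000, 0.2000, 0.2000, 0.2000, 0.2000, 0.0000, 0.0000]  mean=0.2900  Neff=5.0000  idx=[0, 1, 1, 2, 3, 4, 4]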